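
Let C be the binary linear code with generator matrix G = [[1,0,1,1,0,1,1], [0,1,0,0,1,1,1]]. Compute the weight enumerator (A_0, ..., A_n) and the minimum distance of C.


Weight distribution: A_0 = 1, A_4 = 1, A_5 = 2. Minimum distance d = 4.

Enumerate all 2^2 = 4 messages m ∈ F_2^2.
For each, compute codeword c = mG in F_2^7, then tally its weight.
  m = 00 → c = 0000000, weight = 0.
  m = 10 → c = 1011011, weight = 5.
  m = 01 → c = 0100111, weight = 4.
  m = 11 → c = 1111100, weight = 5.
Tally weights:
  weight 0: 1 codewords.
  weight 4: 1 codewords.
  weight 5: 2 codewords.
Minimum distance d = smallest w > 0 with A_w > 0 = 4.
Sanity: Σ A_w = 4 = 2^2 = 4 ✓.


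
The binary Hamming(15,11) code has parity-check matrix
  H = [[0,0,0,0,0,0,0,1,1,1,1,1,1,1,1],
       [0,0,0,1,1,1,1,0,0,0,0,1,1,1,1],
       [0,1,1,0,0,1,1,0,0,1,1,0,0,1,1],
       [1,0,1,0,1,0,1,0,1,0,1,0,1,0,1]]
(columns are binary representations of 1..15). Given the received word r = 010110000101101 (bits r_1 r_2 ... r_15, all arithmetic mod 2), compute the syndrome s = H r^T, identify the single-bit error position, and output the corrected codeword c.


s = (0, 1, 1, 1)^T, error position = 7, corrected codeword c = 010110100101101

Compute s = H r^T mod 2 one row at a time:
  s_1 = 0 + 0 + 1 + 0 + 1 + 1 + 0 + 1 = 4 ≡ 0 (mod 2).
  s_2 = 1 + 1 + 0 + 0 + 1 + 1 + 0 + 1 = 5 ≡ 1 (mod 2).
  s_3 = 1 + 0 + 0 + 0 + 1 + 0 + 0 + 1 = 3 ≡ 1 (mod 2).
  s_4 = 0 + 0 + 1 + 0 + 0 + 0 + 1 + 1 = 3 ≡ 1 (mod 2).
s = (0, 1, 1, 1)^T — this equals column 7 of H (binary 0111), so error is at position 7.
Correct: flip bit 7 of r = 010110000101101 to get c = 010110100101101.


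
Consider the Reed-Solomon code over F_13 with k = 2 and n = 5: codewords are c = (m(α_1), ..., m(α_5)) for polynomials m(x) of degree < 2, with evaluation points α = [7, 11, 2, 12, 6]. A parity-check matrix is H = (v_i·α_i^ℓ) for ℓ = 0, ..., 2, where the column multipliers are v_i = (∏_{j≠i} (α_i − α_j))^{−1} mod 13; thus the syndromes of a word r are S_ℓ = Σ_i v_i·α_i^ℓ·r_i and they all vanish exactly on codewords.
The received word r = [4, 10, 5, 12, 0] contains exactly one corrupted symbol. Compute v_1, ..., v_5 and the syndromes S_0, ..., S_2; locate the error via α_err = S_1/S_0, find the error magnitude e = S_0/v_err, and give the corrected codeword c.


S = (6, 3, 8), error at position 1, error magnitude e = 2, c = [2, 10, 5, 12, 0].

Step 1: column multipliers v_i = (∏_{j≠i}(α_i − α_j))^{−1} mod 13.
  i = 1 (α = 7): (7−11)(7−2)(7−12)(7−6) = (−4)·5·(−5)·1 = 100 ≡ 9, so v_1 = 9^{−1} = 3 (mod 13).
  i = 2 (α = 11): (11−7)(11−2)(11−12)(11−6) = 4·9·(−1)·5 = −180 ≡ 2, so v_2 = 2^{−1} = 7 (mod 13).
  i = 3 (α = 2): (2−7)(2−11)(2−12)(2−6) = (−5)·(−9)·(−10)·(−4) = 1800 ≡ 6, so v_3 = 6^{−1} = 11 (mod 13).
  i = 4 (α = 12): (12−7)(12−11)(12−2)(12−6) = 5·1·10·6 = 300 ≡ 1, so v_4 = 1^{−1} = 1 (mod 13).
  i = 5 (α = 6): (6−7)(6−11)(6−2)(6−12) = (−1)·(−5)·4·(−6) = −120 ≡ 10, so v_5 = 10^{−1} = 4 (mod 13).
  v = [3, 7, 11, 1, 4].
Step 2: syndromes of r = [4, 10, 5, 12, 0] (all sums mod 13).
  S_0 = Σ v_i r_i = 3·4 + 7·10 + 11·5 + 1·12 + 4·0 = 149 ≡ 6.
  S_1 = Σ v_i α_i r_i = 3·7·4 + 7·11·10 + 11·2·5 + 1·12·12 + 4·6·0 = 1108 ≡ 3.
  α_i^2 mod 13 = [10, 4, 4, 1, 10].
  S_2 = Σ v_i α_i^2 r_i = 3·10·4 + 7·4·10 + 11·4·5 + 1·1·12 + 4·10·0 = 632 ≡ 8.
  S = (6, 3, 8) ≠ 0, so r is not a codeword (an error is present).
Step 3: locate the error. For a single error e at position i, S_ℓ = v_i·e·α_i^ℓ, so α_err = S_1/S_0.
  S_0^{−1} = 6^{−1} = 11 (mod 13), so α_err = 3·11 = 33 ≡ 7 = α_1. Error position i = 1.
  Consistency check: S_2/S_1 = 8·9 = 72 ≡ 7 = α_err ✓ (single-error assumption holds).
Step 4: error magnitude e = S_0/v_1 = S_0·∏_{j≠1}(α_1 − α_j) = 6·9 = 54 ≡ 2 (mod 13).
Step 5: correct position 1: c_1 = r_1 − e = 4 − 2 ≡ 2 (mod 13). Hence c = [2, 10, 5, 12, 0].
  Check: interpolating c through the α_i gives m(x) = 1 + 2·x (degree < 2) with m(α_i) = c_i for every i, so c is indeed a codeword.


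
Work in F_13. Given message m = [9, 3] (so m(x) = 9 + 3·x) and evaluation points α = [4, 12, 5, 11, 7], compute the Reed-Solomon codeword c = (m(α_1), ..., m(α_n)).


c = [8, 6, 11, 3, 4]

Message polynomial: m(x) = 9 + 3·x (mod 13).
For each evaluation point α_i, compute m(α_i) mod 13:
  α_1 = 4: Horner steps 3 → 8, so m(4) = 8.
  α_2 = 12: Horner steps 3 → 6, so m(12) = 6.
  α_3 = 5: Horner steps 3 → 11, so m(5) = 11.
  α_4 = 11: Horner steps 3 → 3, so m(11) = 3.
  α_5 = 7: Horner steps 3 → 4, so m(7) = 4.
Codeword c = [8, 6, 11, 3, 4] ∈ F_13^5.


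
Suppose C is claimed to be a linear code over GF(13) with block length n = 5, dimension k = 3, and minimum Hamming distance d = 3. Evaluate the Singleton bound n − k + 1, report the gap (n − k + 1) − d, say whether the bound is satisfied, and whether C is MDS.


Singleton RHS = n − k + 1 = 3, slack = 0, bound satisfied, MDS.

Singleton bound: d ≤ n − k + 1.
Here n = 5, k = 3, so n − k + 1 = 3.
Given d = 3, check d ≤ 3: YES.
Slack = (n − k + 1) − d = 0.
The code is MDS (slack = 0).
Description: the claimed parameters are [5, 3, 3]_13; such a code would be MDS (meets Singleton bound).


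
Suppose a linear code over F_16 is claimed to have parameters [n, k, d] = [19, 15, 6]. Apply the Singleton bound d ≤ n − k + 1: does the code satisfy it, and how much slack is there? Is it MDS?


Singleton RHS = n − k + 1 = 5, slack = -1, bound violated (no such code; not MDS).

Singleton bound: d ≤ n − k + 1.
Here n = 19, k = 15, so n − k + 1 = 5.
Given d = 6, check d ≤ 5: NO.
Slack = (n − k + 1) − d = -1.
The slack is negative: d = 6 exceeds n − k + 1 = 5 by 1, so the Singleton bound is violated and no linear [19, 15, 6]_16 code can exist. In particular it is not MDS (MDS requires d = n − k + 1 exactly).
Description: the claimed parameters are [19, 15, 6]_16; such a code would be impossible (violates the Singleton bound).


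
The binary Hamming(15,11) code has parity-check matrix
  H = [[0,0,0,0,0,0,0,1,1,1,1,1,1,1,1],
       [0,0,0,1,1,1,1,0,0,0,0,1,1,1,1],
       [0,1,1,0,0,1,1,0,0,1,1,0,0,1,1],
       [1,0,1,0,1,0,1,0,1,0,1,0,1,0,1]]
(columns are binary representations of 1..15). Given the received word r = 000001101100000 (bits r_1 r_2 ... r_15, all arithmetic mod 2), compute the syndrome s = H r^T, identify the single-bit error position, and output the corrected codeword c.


s = (0, 0, 1, 0)^T, error position = 2, corrected codeword c = 010001101100000

Compute s = H r^T mod 2 one row at a time:
  s_1 = 0 + 1 + 1 + 0 + 0 + 0 + 0 + 0 = 2 ≡ 0 (mod 2).
  s_2 = 0 + 0 + 1 + 1 + 0 + 0 + 0 + 0 = 2 ≡ 0 (mod 2).
  s_3 = 0 + 0 + 1 + 1 + 1 + 0 + 0 + 0 = 3 ≡ 1 (mod 2).
  s_4 = 0 + 0 + 0 + 1 + 1 + 0 + 0 + 0 = 2 ≡ 0 (mod 2).
s = (0, 0, 1, 0)^T — this equals column 2 of H (binary 0010), so error is at position 2.
Correct: flip bit 2 of r = 000001101100000 to get c = 010001101100000.


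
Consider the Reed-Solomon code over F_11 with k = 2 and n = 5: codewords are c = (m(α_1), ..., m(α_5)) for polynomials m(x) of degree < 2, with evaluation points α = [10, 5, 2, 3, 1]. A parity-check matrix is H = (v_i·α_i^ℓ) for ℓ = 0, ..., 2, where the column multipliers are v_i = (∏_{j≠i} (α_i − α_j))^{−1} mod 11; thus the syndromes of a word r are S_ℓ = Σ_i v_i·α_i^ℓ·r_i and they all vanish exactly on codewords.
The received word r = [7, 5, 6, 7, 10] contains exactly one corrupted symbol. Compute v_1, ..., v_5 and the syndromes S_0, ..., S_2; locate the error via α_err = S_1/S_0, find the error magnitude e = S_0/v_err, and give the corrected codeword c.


S = (10, 8, 2), error at position 4, error magnitude e = 5, c = [7, 5, 6, 2, 10].

Step 1: column multipliers v_i = (∏_{j≠i}(α_i − α_j))^{−1} mod 11.
  i = 1 (α = 10): (10−5)(10−2)(10−3)(10−1) = 5·8·7·9 = 2520 ≡ 1, so v_1 = 1^{−1} = 1 (mod 11).
  i = 2 (α = 5): (5−10)(5−2)(5−3)(5−1) = (−5)·3·2·4 = −120 ≡ 1, so v_2 = 1^{−1} = 1 (mod 11).
  i = 3 (α = 2): (2−10)(2−5)(2−3)(2−1) = (−8)·(−3)·(−1)·1 = −24 ≡ 9, so v_3 = 9^{−1} = 5 (mod 11).
  i = 4 (α = 3): (3−10)(3−5)(3−2)(3−1) = (−7)·(−2)·1·2 = 28 ≡ 6, so v_4 = 6^{−1} = 2 (mod 11).
  i = 5 (α = 1): (1−10)(1−5)(1−2)(1−3) = (−9)·(−4)·(−1)·(−2) = 72 ≡ 6, so v_5 = 6^{−1} = 2 (mod 11).
  v = [1, 1, 5, 2, 2].
Step 2: syndromes of r = [7, 5, 6, 7, 10] (all sums mod 11).
  S_0 = Σ v_i r_i = 1·7 + 1·5 + 5·6 + 2·7 + 2·10 = 76 ≡ 10.
  S_1 = Σ v_i α_i r_i = 1·10·7 + 1·5·5 + 5·2·6 + 2·3·7 + 2·1·10 = 217 ≡ 8.
  α_i^2 mod 11 = [1, 3, 4, 9, 1].
  S_2 = Σ v_i α_i^2 r_i = 1·1·7 + 1·3·5 + 5·4·6 + 2·9·7 + 2·1·10 = 288 ≡ 2.
  S = (10, 8, 2) ≠ 0, so r is not a codeword (an error is present).
Step 3: locate the error. For a single error e at position i, S_ℓ = v_i·e·α_i^ℓ, so α_err = S_1/S_0.
  S_0^{−1} = 10^{−1} = 10 (mod 11), so α_err = 8·10 = 80 ≡ 3 = α_4. Error position i = 4.
  Consistency check: S_2/S_1 = 2·7 = 14 ≡ 3 = α_err ✓ (single-error assumption holds).
Step 4: error magnitude e = S_0/v_4 = S_0·∏_{j≠4}(α_4 − α_j) = 10·6 = 60 ≡ 5 (mod 11).
Step 5: correct position 4: c_4 = r_4 − e = 7 − 5 ≡ 2 (mod 11). Hence c = [7, 5, 6, 2, 10].
  Check: interpolating c through the α_i gives m(x) = 3 + 7·x (degree < 2) with m(α_i) = c_i for every i, so c is indeed a codeword.


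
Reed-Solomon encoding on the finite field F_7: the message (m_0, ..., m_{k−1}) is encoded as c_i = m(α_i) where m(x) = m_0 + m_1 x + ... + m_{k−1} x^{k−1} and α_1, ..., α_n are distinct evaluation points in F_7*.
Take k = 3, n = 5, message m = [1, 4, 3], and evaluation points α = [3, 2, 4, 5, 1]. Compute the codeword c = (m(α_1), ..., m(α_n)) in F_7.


c = [5, 0, 2, 5, 1]

Message polynomial: m(x) = 1 + 4·x + 3·x^2 (mod 7).
For each evaluation point α_i, compute m(α_i) mod 7:
  α_1 = 3: Horner steps 3 → 6 → 5, so m(3) = 5.
  α_2 = 2: Horner steps 3 → 3 → 0, so m(2) = 0.
  α_3 = 4: Horner steps 3 → 2 → 2, so m(4) = 2.
  α_4 = 5: Horner steps 3 → 5 → 5, so m(5) = 5.
  α_5 = 1: Horner steps 3 → 0 → 1, so m(1) = 1.
Codeword c = [5, 0, 2, 5, 1] ∈ F_7^5.


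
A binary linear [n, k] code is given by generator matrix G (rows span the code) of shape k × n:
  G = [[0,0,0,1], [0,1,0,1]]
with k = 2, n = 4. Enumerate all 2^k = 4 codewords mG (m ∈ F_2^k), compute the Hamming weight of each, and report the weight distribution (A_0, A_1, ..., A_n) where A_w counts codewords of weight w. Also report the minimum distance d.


Weight distribution: A_0 = 1, A_1 = 2, A_2 = 1. Minimum distance d = 1.

Enumerate all 2^2 = 4 messages m ∈ F_2^2.
For each, compute codeword c = mG in F_2^4, then tally its weight.
  m = 00 → c = 0000, weight = 0.
  m = 10 → c = 0001, weight = 1.
  m = 01 → c = 0101, weight = 2.
  m = 11 → c = 0100, weight = 1.
Tally weights:
  weight 0: 1 codewords.
  weight 1: 2 codewords.
  weight 2: 1 codewords.
Minimum distance d = smallest w > 0 with A_w > 0 = 1.
Sanity: Σ A_w = 4 = 2^2 = 4 ✓.


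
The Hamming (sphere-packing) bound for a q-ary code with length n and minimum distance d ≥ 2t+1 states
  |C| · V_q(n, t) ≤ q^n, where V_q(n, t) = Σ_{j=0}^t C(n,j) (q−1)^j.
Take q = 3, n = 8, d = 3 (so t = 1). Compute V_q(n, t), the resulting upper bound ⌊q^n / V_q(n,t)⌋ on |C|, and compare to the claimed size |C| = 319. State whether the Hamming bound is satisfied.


V_q(n, t) = 17, q^n = 6561, Hamming bound = 385, |C| = 319 ≤ bound (satisfied).

Step 1: Compute V_q(n, t) = Σ_{j=0}^1 C(n, j) (q−1)^j.
  j = 0: C(8,0)·(2)^0 = 1·1 = 1.
  j = 1: C(8,1)·(2)^1 = 8·2 = 16.
  V_q(n, t) = 1 + 16 = 17.
Step 2: q^n = 3^8 = 6561.
Step 3: Hamming bound ⌊q^n / V_q(n,t)⌋ = ⌊6561/17⌋ = 385.
Step 4: Compare |C| = 319 to 385: satisfied.
The claimed |C| lies below the Hamming bound.


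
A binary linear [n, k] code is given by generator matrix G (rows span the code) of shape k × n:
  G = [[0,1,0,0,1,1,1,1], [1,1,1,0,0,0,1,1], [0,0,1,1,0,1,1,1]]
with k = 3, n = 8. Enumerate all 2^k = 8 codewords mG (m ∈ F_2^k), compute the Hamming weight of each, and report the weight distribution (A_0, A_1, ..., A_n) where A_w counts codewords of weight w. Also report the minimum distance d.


Weight distribution: A_0 = 1, A_4 = 3, A_5 = 4. Minimum distance d = 4.

Enumerate all 2^3 = 8 messages m ∈ F_2^3.
For each, compute codeword c = mG in F_2^8, then tally its weight.
  m = 000 → c = 00000000, weight = 0.
  m = 100 → c = 01001111, weight = 5.
  m = 010 → c = 11100011, weight = 5.
  m = 110 → c = 10101100, weight = 4.
  m = 001 → c = 00110111, weight = 5.
  m = 101 → c = 01111000, weight = 4.
  m = 011 → c = 11010100, weight = 4.
  m = 111 → c = 10011011, weight = 5.
Tally weights:
  weight 0: 1 codewords.
  weight 4: 3 codewords.
  weight 5: 4 codewords.
Minimum distance d = smallest w > 0 with A_w > 0 = 4.
Sanity: Σ A_w = 8 = 2^3 = 8 ✓.


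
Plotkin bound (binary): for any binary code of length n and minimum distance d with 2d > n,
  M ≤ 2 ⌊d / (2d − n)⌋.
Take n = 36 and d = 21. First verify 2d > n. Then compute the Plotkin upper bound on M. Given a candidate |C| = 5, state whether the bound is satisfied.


Plotkin bound M ≤ 6; given |C| = 5 ≤ bound (satisfied).

Check applicability: 2d = 42, n = 36.
2d − n = 6 > 0, so Plotkin applies.
Compute d/(2d−n) = 21/6 ≈ 3.5000.
⌊d/(2d−n)⌋ = 3.
Plotkin bound: M ≤ 2·3 = 6.
Given |C| = 5, check: satisfied.
This |C| is below the Plotkin bound.


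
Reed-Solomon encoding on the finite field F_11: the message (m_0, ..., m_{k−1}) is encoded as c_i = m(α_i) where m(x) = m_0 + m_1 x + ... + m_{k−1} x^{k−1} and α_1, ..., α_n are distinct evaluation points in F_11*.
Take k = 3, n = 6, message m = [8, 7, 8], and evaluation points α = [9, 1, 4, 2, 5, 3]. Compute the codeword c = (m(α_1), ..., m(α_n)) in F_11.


c = [4, 1, 10, 10, 1, 2]

Message polynomial: m(x) = 8 + 7·x + 8·x^2 (mod 11).
For each evaluation point α_i, compute m(α_i) mod 11:
  α_1 = 9: Horner steps 8 → 2 → 4, so m(9) = 4.
  α_2 = 1: Horner steps 8 → 4 → 1, so m(1) = 1.
  α_3 = 4: Horner steps 8 → 6 → 10, so m(4) = 10.
  α_4 = 2: Horner steps 8 → 1 → 10, so m(2) = 10.
  α_5 = 5: Horner steps 8 → 3 → 1, so m(5) = 1.
  α_6 = 3: Horner steps 8 → 9 → 2, so m(3) = 2.
Codeword c = [4, 1, 10, 10, 1, 2] ∈ F_11^6.


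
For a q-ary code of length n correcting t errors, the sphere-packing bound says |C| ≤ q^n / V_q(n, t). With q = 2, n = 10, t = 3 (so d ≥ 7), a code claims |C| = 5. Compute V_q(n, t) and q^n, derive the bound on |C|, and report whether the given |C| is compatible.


V_q(n, t) = 176, q^n = 1024, Hamming bound = 5, |C| = 5 ≤ bound (satisfied).

Step 1: Compute V_q(n, t) = Σ_{j=0}^3 C(n, j) (q−1)^j.
  j = 0: C(10,0)·(1)^0 = 1·1 = 1.
  j = 1: C(10,1)·(1)^1 = 10·1 = 10.
  j = 2: C(10,2)·(1)^2 = 45·1 = 45.
  j = 3: C(10,3)·(1)^3 = 120·1 = 120.
  V_q(n, t) = 1 + 10 + 45 + 120 = 176.
Step 2: q^n = 2^10 = 1024.
Step 3: Hamming bound ⌊q^n / V_q(n,t)⌋ = ⌊1024/176⌋ = 5.
Step 4: Compare |C| = 5 to 5: satisfied.
The claimed |C| lies at the Hamming bound (tight).


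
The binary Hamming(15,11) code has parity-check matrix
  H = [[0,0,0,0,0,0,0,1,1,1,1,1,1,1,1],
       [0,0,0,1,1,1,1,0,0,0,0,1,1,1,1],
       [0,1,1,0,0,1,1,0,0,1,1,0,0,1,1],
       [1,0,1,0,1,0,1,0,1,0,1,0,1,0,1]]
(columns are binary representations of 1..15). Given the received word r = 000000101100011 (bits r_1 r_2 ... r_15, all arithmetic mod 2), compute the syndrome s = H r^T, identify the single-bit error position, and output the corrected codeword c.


s = (0, 1, 0, 1)^T, error position = 5, corrected codeword c = 000010101100011

Compute s = H r^T mod 2 one row at a time:
  s_1 = 0 + 1 + 1 + 0 + 0 + 0 + 1 + 1 = 4 ≡ 0 (mod 2).
  s_2 = 0 + 0 + 0 + 1 + 0 + 0 + 1 + 1 = 3 ≡ 1 (mod 2).
  s_3 = 0 + 0 + 0 + 1 + 1 + 0 + 1 + 1 = 4 ≡ 0 (mod 2).
  s_4 = 0 + 0 + 0 + 1 + 1 + 0 + 0 + 1 = 3 ≡ 1 (mod 2).
s = (0, 1, 0, 1)^T — this equals column 5 of H (binary 0101), so error is at position 5.
Correct: flip bit 5 of r = 000000101100011 to get c = 000010101100011.


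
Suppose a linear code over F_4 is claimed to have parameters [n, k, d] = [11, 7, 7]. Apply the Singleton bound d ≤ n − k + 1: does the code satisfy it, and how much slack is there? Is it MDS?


Singleton RHS = n − k + 1 = 5, slack = -2, bound violated (no such code; not MDS).

Singleton bound: d ≤ n − k + 1.
Here n = 11, k = 7, so n − k + 1 = 5.
Given d = 7, check d ≤ 5: NO.
Slack = (n − k + 1) − d = -2.
The slack is negative: d = 7 exceeds n − k + 1 = 5 by 2, so the Singleton bound is violated and no linear [11, 7, 7]_4 code can exist. In particular it is not MDS (MDS requires d = n − k + 1 exactly).
Description: the claimed parameters are [11, 7, 7]_4; such a code would be impossible (violates the Singleton bound).


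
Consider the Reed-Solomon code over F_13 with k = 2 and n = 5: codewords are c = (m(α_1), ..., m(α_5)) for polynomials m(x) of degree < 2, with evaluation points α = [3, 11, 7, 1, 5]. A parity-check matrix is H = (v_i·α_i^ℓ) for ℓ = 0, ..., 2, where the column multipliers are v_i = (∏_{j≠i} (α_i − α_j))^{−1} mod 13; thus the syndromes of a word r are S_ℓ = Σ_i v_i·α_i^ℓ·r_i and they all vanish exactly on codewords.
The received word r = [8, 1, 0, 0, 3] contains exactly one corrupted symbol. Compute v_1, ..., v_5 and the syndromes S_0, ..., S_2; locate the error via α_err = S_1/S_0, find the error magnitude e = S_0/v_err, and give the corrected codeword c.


S = (5, 9, 11), error at position 3, error magnitude e = 2, c = [8, 1, 11, 0, 3].

Step 1: column multipliers v_i = (∏_{j≠i}(α_i − α_j))^{−1} mod 13.
  i = 1 (α = 3): (3−11)(3−7)(3−1)(3−5) = (−8)·(−4)·2·(−2) = −128 ≡ 2, so v_1 = 2^{−1} = 7 (mod 13).
  i = 2 (α = 11): (11−3)(11−7)(11−1)(11−5) = 8·4·10·6 = 1920 ≡ 9, so v_2 = 9^{−1} = 3 (mod 13).
  i = 3 (α = 7): (7−3)(7−11)(7−1)(7−5) = 4·(−4)·6·2 = −192 ≡ 3, so v_3 = 3^{−1} = 9 (mod 13).
  i = 4 (α = 1): (1−3)(1−11)(1−7)(1−5) = (−2)·(−10)·(−6)·(−4) = 480 ≡ 12, so v_4 = 12^{−1} = 12 (mod 13).
  i = 5 (α = 5): (5−3)(5−11)(5−7)(5−1) = 2·(−6)·(−2)·4 = 96 ≡ 5, so v_5 = 5^{−1} = 8 (mod 13).
  v = [7, 3, 9, 12, 8].
Step 2: syndromes of r = [8, 1, 0, 0, 3] (all sums mod 13).
  S_0 = Σ v_i r_i = 7·8 + 3·1 + 9·0 + 12·0 + 8·3 = 83 ≡ 5.
  S_1 = Σ v_i α_i r_i = 7·3·8 + 3·11·1 + 9·7·0 + 12·1·0 + 8·5·3 = 321 ≡ 9.
  α_i^2 mod 13 = [9, 4, 10, 1, 12].
  S_2 = Σ v_i α_i^2 r_i = 7·9·8 + 3·4·1 + 9·10·0 + 12·1·0 + 8·12·3 = 804 ≡ 11.
  S = (5, 9, 11) ≠ 0, so r is not a codeword (an error is present).
Step 3: locate the error. For a single error e at position i, S_ℓ = v_i·e·α_i^ℓ, so α_err = S_1/S_0.
  S_0^{−1} = 5^{−1} = 8 (mod 13), so α_err = 9·8 = 72 ≡ 7 = α_3. Error position i = 3.
  Consistency check: S_2/S_1 = 11·3 = 33 ≡ 7 = α_err ✓ (single-error assumption holds).
Step 4: error magnitude e = S_0/v_3 = S_0·∏_{j≠3}(α_3 − α_j) = 5·3 = 15 ≡ 2 (mod 13).
Step 5: correct position 3: c_3 = r_3 − e = 0 − 2 ≡ 11 (mod 13). Hence c = [8, 1, 11, 0, 3].
  Check: interpolating c through the α_i gives m(x) = 9 + 4·x (degree < 2) with m(α_i) = c_i for every i, so c is indeed a codeword.


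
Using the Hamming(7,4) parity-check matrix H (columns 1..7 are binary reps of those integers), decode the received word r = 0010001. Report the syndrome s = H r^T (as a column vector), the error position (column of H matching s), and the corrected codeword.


s = (1, 0, 0)^T, error position = 4, corrected codeword c = 0011001

Compute s = H r^T mod 2 one row at a time:
  s_1 = 0 + 0 + 0 + 1 = 1 ≡ 1 (mod 2).
  s_2 = 0 + 1 + 0 + 1 = 2 ≡ 0 (mod 2).
  s_3 = 0 + 1 + 0 + 1 = 2 ≡ 0 (mod 2).
s = (1, 0, 0)^T — this equals column 4 of H (binary 100), so error is at position 4.
Correct: flip bit 4 of r = 0010001 to get c = 0011001.


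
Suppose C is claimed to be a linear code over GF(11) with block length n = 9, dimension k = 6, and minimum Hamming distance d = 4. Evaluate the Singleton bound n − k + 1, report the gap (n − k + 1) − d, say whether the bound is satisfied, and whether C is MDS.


Singleton RHS = n − k + 1 = 4, slack = 0, bound satisfied, MDS.

Singleton bound: d ≤ n − k + 1.
Here n = 9, k = 6, so n − k + 1 = 4.
Given d = 4, check d ≤ 4: YES.
Slack = (n − k + 1) − d = 0.
The code is MDS (slack = 0).
Description: the claimed parameters are [9, 6, 4]_11; such a code would be MDS (meets Singleton bound).


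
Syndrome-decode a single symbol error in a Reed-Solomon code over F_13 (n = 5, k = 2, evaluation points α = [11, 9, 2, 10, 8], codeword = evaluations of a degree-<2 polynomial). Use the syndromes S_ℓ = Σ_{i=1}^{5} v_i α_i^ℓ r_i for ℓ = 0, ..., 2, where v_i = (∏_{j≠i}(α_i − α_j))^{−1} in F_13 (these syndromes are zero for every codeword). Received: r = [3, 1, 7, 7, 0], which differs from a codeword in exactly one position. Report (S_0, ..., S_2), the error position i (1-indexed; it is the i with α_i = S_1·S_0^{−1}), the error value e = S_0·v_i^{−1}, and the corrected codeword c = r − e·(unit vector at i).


S = (7, 5, 11), error at position 4, error magnitude e = 5, c = [3, 1, 7, 2, 0].

Step 1: column multipliers v_i = (∏_{j≠i}(α_i − α_j))^{−1} mod 13.
  i = 1 (α = 11): (11−9)(11−2)(11−10)(11−8) = 2·9·1·3 = 54 ≡ 2, so v_1 = 2^{−1} = 7 (mod 13).
  i = 2 (α = 9): (9−11)(9−2)(9−10)(9−8) = (−2)·7·(−1)·1 = 14 ≡ 1, so v_2 = 1^{−1} = 1 (mod 13).
  i = 3 (α = 2): (2−11)(2−9)(2−10)(2−8) = (−9)·(−7)·(−8)·(−6) = 3024 ≡ 8, so v_3 = 8^{−1} = 5 (mod 13).
  i = 4 (α = 10): (10−11)(10−9)(10−2)(10−8) = (−1)·1·8·2 = −16 ≡ 10, so v_4 = 10^{−1} = 4 (mod 13).
  i = 5 (α = 8): (8−11)(8−9)(8−2)(8−10) = (−3)·(−1)·6·(−2) = −36 ≡ 3, so v_5 = 3^{−1} = 9 (mod 13).
  v = [7, 1, 5, 4, 9].
Step 2: syndromes of r = [3, 1, 7, 7, 0] (all sums mod 13).
  S_0 = Σ v_i r_i = 7·3 + 1·1 + 5·7 + 4·7 + 9·0 = 85 ≡ 7.
  S_1 = Σ v_i α_i r_i = 7·11·3 + 1·9·1 + 5·2·7 + 4·10·7 + 9·8·0 = 590 ≡ 5.
  α_i^2 mod 13 = [4, 3, 4, 9, 12].
  S_2 = Σ v_i α_i^2 r_i = 7·4·3 + 1·3·1 + 5·4·7 + 4·9·7 + 9·12·0 = 479 ≡ 11.
  S = (7, 5, 11) ≠ 0, so r is not a codeword (an error is present).
Step 3: locate the error. For a single error e at position i, S_ℓ = v_i·e·α_i^ℓ, so α_err = S_1/S_0.
  S_0^{−1} = 7^{−1} = 2 (mod 13), so α_err = 5·2 = 10 ≡ 10 = α_4. Error position i = 4.
  Consistency check: S_2/S_1 = 11·8 = 88 ≡ 10 = α_err ✓ (single-error assumption holds).
Step 4: error magnitude e = S_0/v_4 = S_0·∏_{j≠4}(α_4 − α_j) = 7·10 = 70 ≡ 5 (mod 13).
Step 5: correct position 4: c_4 = r_4 − e = 7 − 5 ≡ 2 (mod 13). Hence c = [3, 1, 7, 2, 0].
  Check: interpolating c through the α_i gives m(x) = 5 + 1·x (degree < 2) with m(α_i) = c_i for every i, so c is indeed a codeword.


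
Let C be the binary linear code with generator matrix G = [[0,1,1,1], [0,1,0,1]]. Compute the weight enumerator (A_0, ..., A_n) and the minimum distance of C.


Weight distribution: A_0 = 1, A_1 = 1, A_2 = 1, A_3 = 1. Minimum distance d = 1.

Enumerate all 2^2 = 4 messages m ∈ F_2^2.
For each, compute codeword c = mG in F_2^4, then tally its weight.
  m = 00 → c = 0000, weight = 0.
  m = 10 → c = 0111, weight = 3.
  m = 01 → c = 0101, weight = 2.
  m = 11 → c = 0010, weight = 1.
Tally weights:
  weight 0: 1 codewords.
  weight 1: 1 codewords.
  weight 2: 1 codewords.
  weight 3: 1 codewords.
Minimum distance d = smallest w > 0 with A_w > 0 = 1.
Sanity: Σ A_w = 4 = 2^2 = 4 ✓.


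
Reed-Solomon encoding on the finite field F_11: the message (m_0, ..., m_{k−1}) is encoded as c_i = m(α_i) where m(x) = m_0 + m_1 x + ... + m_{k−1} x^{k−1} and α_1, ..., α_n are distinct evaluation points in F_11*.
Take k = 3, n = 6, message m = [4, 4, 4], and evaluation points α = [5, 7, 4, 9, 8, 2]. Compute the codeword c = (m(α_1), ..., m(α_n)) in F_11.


c = [3, 8, 7, 1, 6, 6]

Message polynomial: m(x) = 4 + 4·x + 4·x^2 (mod 11).
For each evaluation point α_i, compute m(α_i) mod 11:
  α_1 = 5: Horner steps 4 → 2 → 3, so m(5) = 3.
  α_2 = 7: Horner steps 4 → 10 → 8, so m(7) = 8.
  α_3 = 4: Horner steps 4 → 9 → 7, so m(4) = 7.
  α_4 = 9: Horner steps 4 → 7 → 1, so m(9) = 1.
  α_5 = 8: Horner steps 4 → 3 → 6, so m(8) = 6.
  α_6 = 2: Horner steps 4 → 1 → 6, so m(2) = 6.
Codeword c = [3, 8, 7, 1, 6, 6] ∈ F_11^6.


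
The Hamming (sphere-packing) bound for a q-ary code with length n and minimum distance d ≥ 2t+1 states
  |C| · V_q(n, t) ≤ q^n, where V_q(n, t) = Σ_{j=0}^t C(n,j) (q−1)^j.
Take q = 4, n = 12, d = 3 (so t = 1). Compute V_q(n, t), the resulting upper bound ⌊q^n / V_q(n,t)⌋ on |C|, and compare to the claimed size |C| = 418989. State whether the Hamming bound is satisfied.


V_q(n, t) = 37, q^n = 16777216, Hamming bound = 453438, |C| = 418989 ≤ bound (satisfied).

Step 1: Compute V_q(n, t) = Σ_{j=0}^1 C(n, j) (q−1)^j.
  j = 0: C(12,0)·(3)^0 = 1·1 = 1.
  j = 1: C(12,1)·(3)^1 = 12·3 = 36.
  V_q(n, t) = 1 + 36 = 37.
Step 2: q^n = 4^12 = 16777216.
Step 3: Hamming bound ⌊q^n / V_q(n,t)⌋ = ⌊16777216/37⌋ = 453438.
Step 4: Compare |C| = 418989 to 453438: satisfied.
The claimed |C| lies below the Hamming bound.


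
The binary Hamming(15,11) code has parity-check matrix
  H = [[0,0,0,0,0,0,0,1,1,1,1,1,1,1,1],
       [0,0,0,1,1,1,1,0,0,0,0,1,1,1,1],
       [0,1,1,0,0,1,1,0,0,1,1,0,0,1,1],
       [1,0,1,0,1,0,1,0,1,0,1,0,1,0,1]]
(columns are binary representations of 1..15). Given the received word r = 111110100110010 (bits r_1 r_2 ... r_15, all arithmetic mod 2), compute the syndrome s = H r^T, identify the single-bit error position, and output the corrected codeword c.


s = (1, 0, 0, 1)^T, error position = 9, corrected codeword c = 111110101110010

Compute s = H r^T mod 2 one row at a time:
  s_1 = 0 + 0 + 1 + 1 + 0 + 0 + 1 + 0 = 3 ≡ 1 (mod 2).
  s_2 = 1 + 1 + 0 + 1 + 0 + 0 + 1 + 0 = 4 ≡ 0 (mod 2).
  s_3 = 1 + 1 + 0 + 1 + 1 + 1 + 1 + 0 = 6 ≡ 0 (mod 2).
  s_4 = 1 + 1 + 1 + 1 + 0 + 1 + 0 + 0 = 5 ≡ 1 (mod 2).
s = (1, 0, 0, 1)^T — this equals column 9 of H (binary 1001), so error is at position 9.
Correct: flip bit 9 of r = 111110100110010 to get c = 111110101110010.


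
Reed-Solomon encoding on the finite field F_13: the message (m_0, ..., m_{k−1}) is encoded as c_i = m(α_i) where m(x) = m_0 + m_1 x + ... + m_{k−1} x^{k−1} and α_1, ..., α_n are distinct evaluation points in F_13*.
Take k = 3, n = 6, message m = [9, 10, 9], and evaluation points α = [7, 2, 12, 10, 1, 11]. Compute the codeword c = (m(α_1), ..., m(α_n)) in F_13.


c = [0, 0, 8, 8, 2, 12]

Message polynomial: m(x) = 9 + 10·x + 9·x^2 (mod 13).
For each evaluation point α_i, compute m(α_i) mod 13:
  α_1 = 7: Horner steps 9 → 8 → 0, so m(7) = 0.
  α_2 = 2: Horner steps 9 → 2 → 0, so m(2) = 0.
  α_3 = 12: Horner steps 9 → 1 → 8, so m(12) = 8.
  α_4 = 10: Horner steps 9 → 9 → 8, so m(10) = 8.
  α_5 = 1: Horner steps 9 → 6 → 2, so m(1) = 2.
  α_6 = 11: Horner steps 9 → 5 → 12, so m(11) = 12.
Codeword c = [0, 0, 8, 8, 2, 12] ∈ F_13^6.


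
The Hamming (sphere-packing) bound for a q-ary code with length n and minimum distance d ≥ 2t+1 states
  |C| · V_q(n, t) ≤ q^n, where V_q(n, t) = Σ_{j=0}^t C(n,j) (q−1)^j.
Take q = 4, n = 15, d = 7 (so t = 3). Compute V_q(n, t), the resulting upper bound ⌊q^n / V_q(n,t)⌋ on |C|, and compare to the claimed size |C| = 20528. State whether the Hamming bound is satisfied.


V_q(n, t) = 13276, q^n = 1073741824, Hamming bound = 80878, |C| = 20528 ≤ bound (satisfied).

Step 1: Compute V_q(n, t) = Σ_{j=0}^3 C(n, j) (q−1)^j.
  j = 0: C(15,0)·(3)^0 = 1·1 = 1.
  j = 1: C(15,1)·(3)^1 = 15·3 = 45.
  j = 2: C(15,2)·(3)^2 = 105·9 = 945.
  j = 3: C(15,3)·(3)^3 = 455·27 = 12285.
  V_q(n, t) = 1 + 45 + 945 + 12285 = 13276.
Step 2: q^n = 4^15 = 1073741824.
Step 3: Hamming bound ⌊q^n / V_q(n,t)⌋ = ⌊1073741824/13276⌋ = 80878.
Step 4: Compare |C| = 20528 to 80878: satisfied.
The claimed |C| lies below the Hamming bound.


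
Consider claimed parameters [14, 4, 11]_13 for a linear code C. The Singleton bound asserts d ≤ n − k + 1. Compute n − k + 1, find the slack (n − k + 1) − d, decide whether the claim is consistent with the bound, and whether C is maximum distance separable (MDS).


Singleton RHS = n − k + 1 = 11, slack = 0, bound satisfied, MDS.

Singleton bound: d ≤ n − k + 1.
Here n = 14, k = 4, so n − k + 1 = 11.
Given d = 11, check d ≤ 11: YES.
Slack = (n − k + 1) − d = 0.
The code is MDS (slack = 0).
Description: the claimed parameters are [14, 4, 11]_13; such a code would be MDS (meets Singleton bound).


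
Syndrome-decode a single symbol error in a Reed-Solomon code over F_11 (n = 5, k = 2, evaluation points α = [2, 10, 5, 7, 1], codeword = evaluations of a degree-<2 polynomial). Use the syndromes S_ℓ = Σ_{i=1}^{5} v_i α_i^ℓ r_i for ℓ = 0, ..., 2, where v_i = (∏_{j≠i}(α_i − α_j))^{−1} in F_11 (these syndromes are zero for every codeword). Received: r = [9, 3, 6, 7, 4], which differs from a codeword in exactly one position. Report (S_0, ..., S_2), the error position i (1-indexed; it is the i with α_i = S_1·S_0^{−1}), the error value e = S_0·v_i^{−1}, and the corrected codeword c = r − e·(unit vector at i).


S = (10, 9, 7), error at position 1, error magnitude e = 10, c = [10, 3, 6, 7, 4].

Step 1: column multipliers v_i = (∏_{j≠i}(α_i − α_j))^{−1} mod 11.
  i = 1 (α = 2): (2−10)(2−5)(2−7)(2−1) = (−8)·(−3)·(−5)·1 = −120 ≡ 1, so v_1 = 1^{−1} = 1 (mod 11).
  i = 2 (α = 10): (10−2)(10−5)(10−7)(10−1) = 8·5·3·9 = 1080 ≡ 2, so v_2 = 2^{−1} = 6 (mod 11).
  i = 3 (α = 5): (5−2)(5−10)(5−7)(5−1) = 3·(−5)·(−2)·4 = 120 ≡ 10, so v_3 = 10^{−1} = 10 (mod 11).
  i = 4 (α = 7): (7−2)(7−10)(7−5)(7−1) = 5·(−3)·2·6 = −180 ≡ 7, so v_4 = 7^{−1} = 8 (mod 11).
  i = 5 (α = 1): (1−2)(1−10)(1−5)(1−7) = (−1)·(−9)·(−4)·(−6) = 216 ≡ 7, so v_5 = 7^{−1} = 8 (mod 11).
  v = [1, 6, 10, 8, 8].
Step 2: syndromes of r = [9, 3, 6, 7, 4] (all sums mod 11).
  S_0 = Σ v_i r_i = 1·9 + 6·3 + 10·6 + 8·7 + 8·4 = 175 ≡ 10.
  S_1 = Σ v_i α_i r_i = 1·2·9 + 6·10·3 + 10·5·6 + 8·7·7 + 8·1·4 = 922 ≡ 9.
  α_i^2 mod 11 = [4, 1, 3, 5, 1].
  S_2 = Σ v_i α_i^2 r_i = 1·4·9 + 6·1·3 + 10·3·6 + 8·5·7 + 8·1·4 = 546 ≡ 7.
  S = (10, 9, 7) ≠ 0, so r is not a codeword (an error is present).
Step 3: locate the error. For a single error e at position i, S_ℓ = v_i·e·α_i^ℓ, so α_err = S_1/S_0.
  S_0^{−1} = 10^{−1} = 10 (mod 11), so α_err = 9·10 = 90 ≡ 2 = α_1. Error position i = 1.
  Consistency check: S_2/S_1 = 7·5 = 35 ≡ 2 = α_err ✓ (single-error assumption holds).
Step 4: error magnitude e = S_0/v_1 = S_0·∏_{j≠1}(α_1 − α_j) = 10·1 = 10 ≡ 10 (mod 11).
Step 5: correct position 1: c_1 = r_1 − e = 9 − 10 ≡ 10 (mod 11). Hence c = [10, 3, 6, 7, 4].
  Check: interpolating c through the α_i gives m(x) = 9 + 6·x (degree < 2) with m(α_i) = c_i for every i, so c is indeed a codeword.


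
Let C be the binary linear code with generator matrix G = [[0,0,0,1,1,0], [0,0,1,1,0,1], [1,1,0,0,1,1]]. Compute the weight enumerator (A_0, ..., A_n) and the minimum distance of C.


Weight distribution: A_0 = 1, A_2 = 1, A_3 = 3, A_4 = 2, A_5 = 1. Minimum distance d = 2.

Enumerate all 2^3 = 8 messages m ∈ F_2^3.
For each, compute codeword c = mG in F_2^6, then tally its weight.
  m = 000 → c = 000000, weight = 0.
  m = 100 → c = 000110, weight = 2.
  m = 010 → c = 001101, weight = 3.
  m = 110 → c = 001011, weight = 3.
  m = 001 → c = 110011, weight = 4.
  m = 101 → c = 110101, weight = 4.
  m = 011 → c = 111110, weight = 5.
  m = 111 → c = 111000, weight = 3.
Tally weights:
  weight 0: 1 codewords.
  weight 2: 1 codewords.
  weight 3: 3 codewords.
  weight 4: 2 codewords.
  weight 5: 1 codewords.
Minimum distance d = smallest w > 0 with A_w > 0 = 2.
Sanity: Σ A_w = 8 = 2^3 = 8 ✓.


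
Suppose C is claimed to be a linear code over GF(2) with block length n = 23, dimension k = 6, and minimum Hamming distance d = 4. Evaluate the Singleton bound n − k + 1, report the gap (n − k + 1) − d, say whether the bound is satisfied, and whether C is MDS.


Singleton RHS = n − k + 1 = 18, slack = 14, bound satisfied, not MDS.

Singleton bound: d ≤ n − k + 1.
Here n = 23, k = 6, so n − k + 1 = 18.
Given d = 4, check d ≤ 18: YES.
Slack = (n − k + 1) − d = 14.
The code is NOT MDS (slack = 14 > 0).
Description: the claimed parameters are [23, 6, 4]_2; such a code would be non-MDS.


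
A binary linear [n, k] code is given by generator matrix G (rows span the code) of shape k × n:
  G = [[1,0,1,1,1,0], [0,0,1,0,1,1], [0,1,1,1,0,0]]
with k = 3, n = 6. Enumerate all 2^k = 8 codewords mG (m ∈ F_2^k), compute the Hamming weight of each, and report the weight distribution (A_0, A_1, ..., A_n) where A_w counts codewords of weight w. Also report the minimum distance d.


Weight distribution: A_0 = 1, A_3 = 4, A_4 = 3. Minimum distance d = 3.

Enumerate all 2^3 = 8 messages m ∈ F_2^3.
For each, compute codeword c = mG in F_2^6, then tally its weight.
  m = 000 → c = 000000, weight = 0.
  m = 100 → c = 101110, weight = 4.
  m = 010 → c = 001011, weight = 3.
  m = 110 → c = 100101, weight = 3.
  m = 001 → c = 011100, weight = 3.
  m = 101 → c = 110010, weight = 3.
  m = 011 → c = 010111, weight = 4.
  m = 111 → c = 111001, weight = 4.
Tally weights:
  weight 0: 1 codewords.
  weight 3: 4 codewords.
  weight 4: 3 codewords.
Minimum distance d = smallest w > 0 with A_w > 0 = 3.
Sanity: Σ A_w = 8 = 2^3 = 8 ✓.


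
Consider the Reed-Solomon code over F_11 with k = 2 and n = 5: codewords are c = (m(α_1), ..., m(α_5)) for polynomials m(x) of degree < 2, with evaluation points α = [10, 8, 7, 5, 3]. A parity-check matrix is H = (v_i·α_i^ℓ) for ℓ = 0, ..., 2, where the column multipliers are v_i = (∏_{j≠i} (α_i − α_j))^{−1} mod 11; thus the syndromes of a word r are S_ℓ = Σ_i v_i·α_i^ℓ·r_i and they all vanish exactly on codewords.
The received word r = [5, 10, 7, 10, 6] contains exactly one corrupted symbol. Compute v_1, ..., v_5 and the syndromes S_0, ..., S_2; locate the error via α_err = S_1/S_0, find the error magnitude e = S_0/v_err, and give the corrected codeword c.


S = (7, 2, 10), error at position 4, error magnitude e = 9, c = [5, 10, 7, 1, 6].

Step 1: column multipliers v_i = (∏_{j≠i}(α_i − α_j))^{−1} mod 11.
  i = 1 (α = 10): (10−8)(10−7)(10−5)(10−3) = 2·3·5·7 = 210 ≡ 1, so v_1 = 1^{−1} = 1 (mod 11).
  i = 2 (α = 8): (8−10)(8−7)(8−5)(8−3) = (−2)·1·3·5 = −30 ≡ 3, so v_2 = 3^{−1} = 4 (mod 11).
  i = 3 (α = 7): (7−10)(7−8)(7−5)(7−3) = (−3)·(−1)·2·4 = 24 ≡ 2, so v_3 = 2^{−1} = 6 (mod 11).
  i = 4 (α = 5): (5−10)(5−8)(5−7)(5−3) = (−5)·(−3)·(−2)·2 = −60 ≡ 6, so v_4 = 6^{−1} = 2 (mod 11).
  i = 5 (α = 3): (3−10)(3−8)(3−7)(3−5) = (−7)·(−5)·(−4)·(−2) = 280 ≡ 5, so v_5 = 5^{−1} = 9 (mod 11).
  v = [1, 4, 6, 2, 9].
Step 2: syndromes of r = [5, 10, 7, 10, 6] (all sums mod 11).
  S_0 = Σ v_i r_i = 1·5 + 4·10 + 6·7 + 2·10 + 9·6 = 161 ≡ 7.
  S_1 = Σ v_i α_i r_i = 1·10·5 + 4·8·10 + 6·7·7 + 2·5·10 + 9·3·6 = 926 ≡ 2.
  α_i^2 mod 11 = [1, 9, 5, 3, 9].
  S_2 = Σ v_i α_i^2 r_i = 1·1·5 + 4·9·10 + 6·5·7 + 2·3·10 + 9·9·6 = 1121 ≡ 10.
  S = (7, 2, 10) ≠ 0, so r is not a codeword (an error is present).
Step 3: locate the error. For a single error e at position i, S_ℓ = v_i·e·α_i^ℓ, so α_err = S_1/S_0.
  S_0^{−1} = 7^{−1} = 8 (mod 11), so α_err = 2·8 = 16 ≡ 5 = α_4. Error position i = 4.
  Consistency check: S_2/S_1 = 10·6 = 60 ≡ 5 = α_err ✓ (single-error assumption holds).
Step 4: error magnitude e = S_0/v_4 = S_0·∏_{j≠4}(α_4 − α_j) = 7·6 = 42 ≡ 9 (mod 11).
Step 5: correct position 4: c_4 = r_4 − e = 10 − 9 ≡ 1 (mod 11). Hence c = [5, 10, 7, 1, 6].
  Check: interpolating c through the α_i gives m(x) = 8 + 3·x (degree < 2) with m(α_i) = c_i for every i, so c is indeed a codeword.


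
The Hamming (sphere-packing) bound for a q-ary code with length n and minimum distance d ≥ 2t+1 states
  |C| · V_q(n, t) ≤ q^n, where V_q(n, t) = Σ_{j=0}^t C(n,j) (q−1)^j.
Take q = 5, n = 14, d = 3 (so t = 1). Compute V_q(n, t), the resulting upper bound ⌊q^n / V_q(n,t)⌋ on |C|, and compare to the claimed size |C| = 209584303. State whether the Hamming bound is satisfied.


V_q(n, t) = 57, q^n = 6103515625, Hamming bound = 107079221, |C| = 209584303 > bound (violated).

Step 1: Compute V_q(n, t) = Σ_{j=0}^1 C(n, j) (q−1)^j.
  j = 0: C(14,0)·(4)^0 = 1·1 = 1.
  j = 1: C(14,1)·(4)^1 = 14·4 = 56.
  V_q(n, t) = 1 + 56 = 57.
Step 2: q^n = 5^14 = 6103515625.
Step 3: Hamming bound ⌊q^n / V_q(n,t)⌋ = ⌊6103515625/57⌋ = 107079221.
Step 4: Compare |C| = 209584303 to 107079221: violated.
The claimed |C| lies above the Hamming bound, so no 5-ary code of length 14 with d ≥ 3 can have 209584303 codewords.


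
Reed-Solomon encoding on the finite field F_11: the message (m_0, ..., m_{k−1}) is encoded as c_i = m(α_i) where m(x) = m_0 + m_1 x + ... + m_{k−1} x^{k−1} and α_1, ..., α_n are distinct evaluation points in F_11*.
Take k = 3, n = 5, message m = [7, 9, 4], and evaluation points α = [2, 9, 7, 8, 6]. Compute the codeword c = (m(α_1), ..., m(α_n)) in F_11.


c = [8, 5, 2, 5, 7]

Message polynomial: m(x) = 7 + 9·x + 4·x^2 (mod 11).
For each evaluation point α_i, compute m(α_i) mod 11:
  α_1 = 2: Horner steps 4 → 6 → 8, so m(2) = 8.
  α_2 = 9: Horner steps 4 → 1 → 5, so m(9) = 5.
  α_3 = 7: Horner steps 4 → 4 → 2, so m(7) = 2.
  α_4 = 8: Horner steps 4 → 8 → 5, so m(8) = 5.
  α_5 = 6: Horner steps 4 → 0 → 7, so m(6) = 7.
Codeword c = [8, 5, 2, 5, 7] ∈ F_11^5.


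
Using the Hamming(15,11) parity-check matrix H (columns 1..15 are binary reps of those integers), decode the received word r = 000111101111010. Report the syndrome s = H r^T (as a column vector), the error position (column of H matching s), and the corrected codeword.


s = (1, 0, 1, 0)^T, error position = 10, corrected codeword c = 000111101011010

Compute s = H r^T mod 2 one row at a time:
  s_1 = 0 + 1 + 1 + 1 + 1 + 0 + 1 + 0 = 5 ≡ 1 (mod 2).
  s_2 = 1 + 1 + 1 + 1 + 1 + 0 + 1 + 0 = 6 ≡ 0 (mod 2).
  s_3 = 0 + 0 + 1 + 1 + 1 + 1 + 1 + 0 = 5 ≡ 1 (mod 2).
  s_4 = 0 + 0 + 1 + 1 + 1 + 1 + 0 + 0 = 4 ≡ 0 (mod 2).
s = (1, 0, 1, 0)^T — this equals column 10 of H (binary 1010), so error is at position 10.
Correct: flip bit 10 of r = 000111101111010 to get c = 000111101011010.


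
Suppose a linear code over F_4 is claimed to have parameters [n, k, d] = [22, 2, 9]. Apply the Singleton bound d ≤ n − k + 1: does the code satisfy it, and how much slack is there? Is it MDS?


Singleton RHS = n − k + 1 = 21, slack = 12, bound satisfied, not MDS.

Singleton bound: d ≤ n − k + 1.
Here n = 22, k = 2, so n − k + 1 = 21.
Given d = 9, check d ≤ 21: YES.
Slack = (n − k + 1) − d = 12.
The code is NOT MDS (slack = 12 > 0).
Description: the claimed parameters are [22, 2, 9]_4; such a code would be non-MDS.


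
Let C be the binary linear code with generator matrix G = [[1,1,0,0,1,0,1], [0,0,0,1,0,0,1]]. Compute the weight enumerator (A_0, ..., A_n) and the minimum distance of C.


Weight distribution: A_0 = 1, A_2 = 1, A_4 = 2. Minimum distance d = 2.

Enumerate all 2^2 = 4 messages m ∈ F_2^2.
For each, compute codeword c = mG in F_2^7, then tally its weight.
  m = 00 → c = 0000000, weight = 0.
  m = 10 → c = 1100101, weight = 4.
  m = 01 → c = 0001001, weight = 2.
  m = 11 → c = 1101100, weight = 4.
Tally weights:
  weight 0: 1 codewords.
  weight 2: 1 codewords.
  weight 4: 2 codewords.
Minimum distance d = smallest w > 0 with A_w > 0 = 2.
Sanity: Σ A_w = 4 = 2^2 = 4 ✓.
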